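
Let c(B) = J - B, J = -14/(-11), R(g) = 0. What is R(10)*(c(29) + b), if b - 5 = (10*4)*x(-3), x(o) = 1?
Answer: 0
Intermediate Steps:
J = 14/11 (J = -14*(-1/11) = 14/11 ≈ 1.2727)
c(B) = 14/11 - B
b = 45 (b = 5 + (10*4)*1 = 5 + 40*1 = 5 + 40 = 45)
R(10)*(c(29) + b) = 0*((14/11 - 1*29) + 45) = 0*((14/11 - 29) + 45) = 0*(-305/11 + 45) = 0*(190/11) = 0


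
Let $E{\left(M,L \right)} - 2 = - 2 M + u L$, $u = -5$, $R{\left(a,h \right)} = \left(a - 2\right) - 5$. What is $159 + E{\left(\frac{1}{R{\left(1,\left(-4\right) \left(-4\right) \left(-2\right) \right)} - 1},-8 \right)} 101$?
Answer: $\frac{31009}{7} \approx 4429.9$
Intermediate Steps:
$R{\left(a,h \right)} = -7 + a$ ($R{\left(a,h \right)} = \left(-2 + a\right) - 5 = -7 + a$)
$E{\left(M,L \right)} = 2 - 5 L - 2 M$ ($E{\left(M,L \right)} = 2 - \left(2 M + 5 L\right) = 2 - 5 L - 2 M$)
$159 + E{\left(\frac{1}{R{\left(1,\left(-4\right) \left(-4\right) \left(-2\right) \right)} - 1},-8 \right)} 101 = 159 + \left(2 - -40 - \frac{2}{\left(-7 + 1\right) - 1}\right) 101 = 159 + \left(2 + 40 - \frac{2}{-6 - 1}\right) 101 = 159 + \left(2 + 40 - \frac{2}{-7}\right) 101 = 159 + \left(2 + 40 - - \frac{2}{7}\right) 101 = 159 + \left(2 + 40 + \frac{2}{7}\right) 101 = 159 + \frac{296}{7} \cdot 101 = 159 + \frac{29896}{7} = \frac{31009}{7}$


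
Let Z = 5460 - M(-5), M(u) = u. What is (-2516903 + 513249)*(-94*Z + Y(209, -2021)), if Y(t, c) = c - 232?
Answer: 1033811328802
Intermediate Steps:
Y(t, c) = -232 + c
Z = 5465 (Z = 5460 - 1*(-5) = 5460 + 5 = 5465)
(-2516903 + 513249)*(-94*Z + Y(209, -2021)) = (-2516903 + 513249)*(-94*5465 + (-232 - 2021)) = -2003654*(-513710 - 2253) = -2003654*(-515963) = 1033811328802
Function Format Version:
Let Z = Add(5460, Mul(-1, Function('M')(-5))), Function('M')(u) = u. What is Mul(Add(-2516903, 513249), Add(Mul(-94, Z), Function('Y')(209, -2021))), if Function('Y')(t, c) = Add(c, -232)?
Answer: 1033811328802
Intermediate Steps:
Function('Y')(t, c) = Add(-232, c)
Z = 5465 (Z = Add(5460, Mul(-1, -5)) = Add(5460, 5) = 5465)
Mul(Add(-2516903, 513249), Add(Mul(-94, Z), Function('Y')(209, -2021))) = Mul(Add(-2516903, 513249), Add(Mul(-94, 5465), Add(-232, -2021))) = Mul(-2003654, Add(-513710, -2253)) = Mul(-2003654, -515963) = 1033811328802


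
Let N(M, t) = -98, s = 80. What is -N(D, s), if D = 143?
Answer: 98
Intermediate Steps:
-N(D, s) = -1*(-98) = 98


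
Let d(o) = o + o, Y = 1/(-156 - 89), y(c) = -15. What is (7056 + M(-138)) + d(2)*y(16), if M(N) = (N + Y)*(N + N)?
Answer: 11045856/245 ≈ 45085.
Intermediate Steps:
Y = -1/245 (Y = 1/(-245) = -1/245 ≈ -0.0040816)
d(o) = 2*o
M(N) = 2*N*(-1/245 + N) (M(N) = (N - 1/245)*(N + N) = (-1/245 + N)*(2*N) = 2*N*(-1/245 + N))
(7056 + M(-138)) + d(2)*y(16) = (7056 + (2/245)*(-138)*(-1 + 245*(-138))) + (2*2)*(-15) = (7056 + (2/245)*(-138)*(-1 - 33810)) + 4*(-15) = (7056 + (2/245)*(-138)*(-33811)) - 60 = (7056 + 9331836/245) - 60 = 11060556/245 - 60 = 11045856/245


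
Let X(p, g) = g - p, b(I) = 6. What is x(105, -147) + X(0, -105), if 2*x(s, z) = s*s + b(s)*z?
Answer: 9933/2 ≈ 4966.5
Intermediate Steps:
x(s, z) = s²/2 + 3*z (x(s, z) = (s*s + 6*z)/2 = (s² + 6*z)/2 = s²/2 + 3*z)
x(105, -147) + X(0, -105) = ((½)*105² + 3*(-147)) + (-105 - 1*0) = ((½)*11025 - 441) + (-105 + 0) = (11025/2 - 441) - 105 = 10143/2 - 105 = 9933/2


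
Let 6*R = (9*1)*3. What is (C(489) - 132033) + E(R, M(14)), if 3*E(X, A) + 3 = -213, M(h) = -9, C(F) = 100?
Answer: -132005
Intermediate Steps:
R = 9/2 (R = ((9*1)*3)/6 = (9*3)/6 = (1/6)*27 = 9/2 ≈ 4.5000)
E(X, A) = -72 (E(X, A) = -1 + (1/3)*(-213) = -1 - 71 = -72)
(C(489) - 132033) + E(R, M(14)) = (100 - 132033) - 72 = -131933 - 72 = -132005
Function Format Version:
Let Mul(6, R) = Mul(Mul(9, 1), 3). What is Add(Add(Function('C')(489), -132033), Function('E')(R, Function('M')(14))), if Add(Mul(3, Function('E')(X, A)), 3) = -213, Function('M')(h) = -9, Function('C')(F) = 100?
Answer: -132005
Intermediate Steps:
R = Rational(9, 2) (R = Mul(Rational(1, 6), Mul(Mul(9, 1), 3)) = Mul(Rational(1, 6), Mul(9, 3)) = Mul(Rational(1, 6), 27) = Rational(9, 2) ≈ 4.5000)
Function('E')(X, A) = -72 (Function('E')(X, A) = Add(-1, Mul(Rational(1, 3), -213)) = Add(-1, -71) = -72)
Add(Add(Function('C')(489), -132033), Function('E')(R, Function('M')(14))) = Add(Add(100, -132033), -72) = Add(-131933, -72) = -132005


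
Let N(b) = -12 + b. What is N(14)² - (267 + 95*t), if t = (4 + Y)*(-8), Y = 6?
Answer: 7337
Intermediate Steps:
t = -80 (t = (4 + 6)*(-8) = 10*(-8) = -80)
N(14)² - (267 + 95*t) = (-12 + 14)² - (267 + 95*(-80)) = 2² - (267 - 7600) = 4 - 1*(-7333) = 4 + 7333 = 7337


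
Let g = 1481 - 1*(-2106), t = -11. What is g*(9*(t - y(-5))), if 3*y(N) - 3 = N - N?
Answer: -387396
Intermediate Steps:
y(N) = 1 (y(N) = 1 + (N - N)/3 = 1 + (⅓)*0 = 1 + 0 = 1)
g = 3587 (g = 1481 + 2106 = 3587)
g*(9*(t - y(-5))) = 3587*(9*(-11 - 1*1)) = 3587*(9*(-11 - 1)) = 3587*(9*(-12)) = 3587*(-108) = -387396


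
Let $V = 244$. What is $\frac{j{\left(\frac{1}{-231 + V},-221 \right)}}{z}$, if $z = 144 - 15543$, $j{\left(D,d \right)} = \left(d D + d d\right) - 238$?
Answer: $- \frac{48586}{15399} \approx -3.1551$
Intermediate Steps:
$j{\left(D,d \right)} = -238 + d^{2} + D d$ ($j{\left(D,d \right)} = \left(D d + d^{2}\right) - 238 = \left(d^{2} + D d\right) - 238 = -238 + d^{2} + D d$)
$z = -15399$ ($z = 144 - 15543 = -15399$)
$\frac{j{\left(\frac{1}{-231 + V},-221 \right)}}{z} = \frac{-238 + \left(-221\right)^{2} + \frac{1}{-231 + 244} \left(-221\right)}{-15399} = \left(-238 + 48841 + \frac{1}{13} \left(-221\right)\right) \left(- \frac{1}{15399}\right) = \left(-238 + 48841 - 17\right) \left(- \frac{1}{15399}\right) = 48586 \left(- \frac{1}{15399}\right) = - \frac{48586}{15399}$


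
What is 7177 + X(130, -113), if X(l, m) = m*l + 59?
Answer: -7454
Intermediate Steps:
X(l, m) = 59 + l*m (X(l, m) = l*m + 59 = 59 + l*m)
7177 + X(130, -113) = 7177 + (59 + 130*(-113)) = 7177 + (59 - 14690) = 7177 - 14631 = -7454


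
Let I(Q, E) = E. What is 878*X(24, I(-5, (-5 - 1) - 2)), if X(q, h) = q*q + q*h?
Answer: 337152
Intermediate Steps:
X(q, h) = q**2 + h*q
878*X(24, I(-5, (-5 - 1) - 2)) = 878*(24*(((-5 - 1) - 2) + 24)) = 878*(24*((-6 - 2) + 24)) = 878*(24*(-8 + 24)) = 878*(24*16) = 878*384 = 337152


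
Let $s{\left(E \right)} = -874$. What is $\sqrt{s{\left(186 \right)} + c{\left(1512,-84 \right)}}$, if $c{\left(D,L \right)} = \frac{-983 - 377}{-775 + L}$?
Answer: $\frac{7 i \sqrt{13137546}}{859} \approx 29.537 i$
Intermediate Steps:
$c{\left(D,L \right)} = - \frac{1360}{-775 + L}$
$\sqrt{s{\left(186 \right)} + c{\left(1512,-84 \right)}} = \sqrt{-874 - \frac{1360}{-775 - 84}} = \sqrt{-874 - \frac{1360}{-859}} = \sqrt{-874 - - \frac{1360}{859}} = \sqrt{-874 + \frac{1360}{859}} = \sqrt{- \frac{749406}{859}} = \frac{7 i \sqrt{13137546}}{859}$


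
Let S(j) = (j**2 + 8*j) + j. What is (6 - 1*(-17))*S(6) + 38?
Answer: 2108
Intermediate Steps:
S(j) = j**2 + 9*j
(6 - 1*(-17))*S(6) + 38 = (6 - 1*(-17))*(6*(9 + 6)) + 38 = (6 + 17)*(6*15) + 38 = 23*90 + 38 = 2070 + 38 = 2108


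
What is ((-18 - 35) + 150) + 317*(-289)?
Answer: -91516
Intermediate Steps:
((-18 - 35) + 150) + 317*(-289) = (-53 + 150) - 91613 = 97 - 91613 = -91516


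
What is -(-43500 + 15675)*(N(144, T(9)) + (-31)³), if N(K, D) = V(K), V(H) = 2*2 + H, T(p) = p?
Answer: -824816475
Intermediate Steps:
V(H) = 4 + H
N(K, D) = 4 + K
-(-43500 + 15675)*(N(144, T(9)) + (-31)³) = -(-43500 + 15675)*((4 + 144) + (-31)³) = -(-27825)*(148 - 29791) = -(-27825)*(-29643) = -1*824816475 = -824816475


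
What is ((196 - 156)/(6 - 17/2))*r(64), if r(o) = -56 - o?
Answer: 1920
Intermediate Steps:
((196 - 156)/(6 - 17/2))*r(64) = ((196 - 156)/(6 - 17/2))*(-56 - 1*64) = (40/(6 - 17*½))*(-56 - 64) = (40/(6 - 17/2))*(-120) = (40/(-5/2))*(-120) = (40*(-⅖))*(-120) = -16*(-120) = 1920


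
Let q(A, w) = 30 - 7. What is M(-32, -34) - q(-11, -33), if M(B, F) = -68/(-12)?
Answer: -52/3 ≈ -17.333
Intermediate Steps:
M(B, F) = 17/3 (M(B, F) = -68*(-1/12) = 17/3)
q(A, w) = 23
M(-32, -34) - q(-11, -33) = 17/3 - 1*23 = 17/3 - 23 = -52/3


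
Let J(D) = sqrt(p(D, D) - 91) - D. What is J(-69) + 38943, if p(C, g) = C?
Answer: 39012 + 4*I*sqrt(10) ≈ 39012.0 + 12.649*I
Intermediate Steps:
J(D) = sqrt(-91 + D) - D (J(D) = sqrt(D - 91) - D = sqrt(-91 + D) - D)
J(-69) + 38943 = (sqrt(-91 - 69) - 1*(-69)) + 38943 = (sqrt(-160) + 69) + 38943 = (4*I*sqrt(10) + 69) + 38943 = (69 + 4*I*sqrt(10)) + 38943 = 39012 + 4*I*sqrt(10)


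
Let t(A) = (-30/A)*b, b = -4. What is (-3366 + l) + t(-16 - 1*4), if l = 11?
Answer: -3361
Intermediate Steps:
t(A) = 120/A (t(A) = -30/A*(-4) = 120/A)
(-3366 + l) + t(-16 - 1*4) = (-3366 + 11) + 120/(-16 - 1*4) = -3355 + 120/(-16 - 4) = -3355 + 120/(-20) = -3355 + 120*(-1/20) = -3355 - 6 = -3361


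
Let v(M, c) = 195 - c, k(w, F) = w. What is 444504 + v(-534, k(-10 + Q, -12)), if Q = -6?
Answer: 444715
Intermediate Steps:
444504 + v(-534, k(-10 + Q, -12)) = 444504 + (195 - (-10 - 6)) = 444504 + (195 - 1*(-16)) = 444504 + (195 + 16) = 444504 + 211 = 444715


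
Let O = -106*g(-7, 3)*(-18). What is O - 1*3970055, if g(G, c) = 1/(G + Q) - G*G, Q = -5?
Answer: -4063706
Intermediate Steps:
g(G, c) = 1/(-5 + G) - G² (g(G, c) = 1/(G - 5) - G*G = 1/(-5 + G) - G²)
O = -93651 (O = -106*(1 - 1*(-7)³ + 5*(-7)²)/(-5 - 7)*(-18) = -106*(1 - 1*(-343) + 5*49)/(-12)*(-18) = -(-53)*(1 + 343 + 245)/6*(-18) = -(-53)*589/6*(-18) = -106*(-589/12)*(-18) = (31217/6)*(-18) = -93651)
O - 1*3970055 = -93651 - 1*3970055 = -93651 - 3970055 = -4063706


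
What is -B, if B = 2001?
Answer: -2001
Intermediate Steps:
-B = -1*2001 = -2001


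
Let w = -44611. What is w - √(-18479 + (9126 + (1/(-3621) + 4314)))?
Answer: -44611 - 2*I*√16517390655/3621 ≈ -44611.0 - 70.986*I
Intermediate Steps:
w - √(-18479 + (9126 + (1/(-3621) + 4314))) = -44611 - √(-18479 + (9126 + (1/(-3621) + 4314))) = -44611 - √(-18479 + (9126 + (-1/3621 + 4314))) = -44611 - √(-18479 + (9126 + 15620993/3621)) = -44611 - √(-18479 + 48666239/3621) = -44611 - √(-18246220/3621) = -44611 - 2*I*√16517390655/3621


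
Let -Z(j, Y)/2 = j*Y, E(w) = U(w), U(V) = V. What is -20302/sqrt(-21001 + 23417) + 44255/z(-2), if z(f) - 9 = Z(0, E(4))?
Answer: 44255/9 - 10151*sqrt(151)/302 ≈ 4504.2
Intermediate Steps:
E(w) = w
Z(j, Y) = -2*Y*j (Z(j, Y) = -2*j*Y = -2*Y*j)
z(f) = 9 (z(f) = 9 - 2*4*0 = 9 + 0 = 9)
-20302/sqrt(-21001 + 23417) + 44255/z(-2) = -20302/sqrt(-21001 + 23417) + 44255/9 = -20302*sqrt(151)/604 + 44255*(1/9) = -20302*sqrt(151)/604 + 44255/9 = -10151*sqrt(151)/302 + 44255/9 = 44255/9 - 10151*sqrt(151)/302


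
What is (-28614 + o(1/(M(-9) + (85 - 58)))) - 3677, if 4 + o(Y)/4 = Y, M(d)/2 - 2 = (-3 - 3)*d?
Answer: -4490669/139 ≈ -32307.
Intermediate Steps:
M(d) = 4 - 12*d (M(d) = 4 + 2*((-3 - 3)*d) = 4 + 2*(-6*d) = 4 - 12*d)
o(Y) = -16 + 4*Y
(-28614 + o(1/(M(-9) + (85 - 58)))) - 3677 = (-28614 + (-16 + 4/((4 - 12*(-9)) + (85 - 58)))) - 3677 = (-28614 + (-16 + 4/((4 + 108) + 27))) - 3677 = (-28614 + (-16 + 4/(112 + 27))) - 3677 = (-28614 + (-16 + 4/139)) - 3677 = (-28614 - 2220/139) - 3677 = -3979566/139 - 3677 = -4490669/139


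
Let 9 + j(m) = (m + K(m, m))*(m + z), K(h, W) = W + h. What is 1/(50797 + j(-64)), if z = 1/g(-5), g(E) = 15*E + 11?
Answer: 1/63079 ≈ 1.5853e-5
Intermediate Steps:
g(E) = 11 + 15*E
z = -1/64 (z = 1/(11 + 15*(-5)) = 1/(11 - 75) = 1/(-64) = -1/64 ≈ -0.015625)
j(m) = -9 + 3*m*(-1/64 + m) (j(m) = -9 + (m + (m + m))*(m - 1/64) = -9 + (m + 2*m)*(-1/64 + m) = -9 + (3*m)*(-1/64 + m) = -9 + 3*m*(-1/64 + m))
1/(50797 + j(-64)) = 1/(50797 + (-9 + 3*(-64)² - 3/64*(-64))) = 1/(50797 + (-9 + 3*4096 + 3)) = 1/(50797 + (-9 + 12288 + 3)) = 1/(50797 + 12282) = 1/63079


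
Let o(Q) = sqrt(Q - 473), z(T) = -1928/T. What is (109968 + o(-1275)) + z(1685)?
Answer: 185294152/1685 + 2*I*sqrt(437) ≈ 1.0997e+5 + 41.809*I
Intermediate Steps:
o(Q) = sqrt(-473 + Q)
(109968 + o(-1275)) + z(1685) = (109968 + sqrt(-473 - 1275)) - 1928/1685 = (109968 + sqrt(-1748)) - 1928*1/1685 = (109968 + 2*I*sqrt(437)) - 1928/1685 = 185294152/1685 + 2*I*sqrt(437)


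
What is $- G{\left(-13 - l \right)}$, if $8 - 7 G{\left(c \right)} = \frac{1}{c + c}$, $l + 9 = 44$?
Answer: $- \frac{769}{672} \approx -1.1443$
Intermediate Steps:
$l = 35$ ($l = -9 + 44 = 35$)
$G{\left(c \right)} = \frac{8}{7} - \frac{1}{14 c}$ ($G{\left(c \right)} = \frac{8}{7} - \frac{1}{7 \left(c + c\right)} = \frac{8}{7} - \frac{1}{7 \cdot 2 c} = \frac{8}{7} - \frac{\frac{1}{2} \frac{1}{c}}{7} = \frac{8}{7} - \frac{1}{14 c}$)
$- G{\left(-13 - l \right)} = - \frac{-1 + 16 \left(-13 - 35\right)}{14 \left(-13 - 35\right)} = - \frac{-1 + 16 \left(-48\right)}{14 \left(-48\right)} = - \frac{\left(-1\right) \left(-1 - 768\right)}{14 \cdot 48} = - \frac{\left(-1\right) \left(-769\right)}{14 \cdot 48} = \left(-1\right) \frac{769}{672} = - \frac{769}{672}$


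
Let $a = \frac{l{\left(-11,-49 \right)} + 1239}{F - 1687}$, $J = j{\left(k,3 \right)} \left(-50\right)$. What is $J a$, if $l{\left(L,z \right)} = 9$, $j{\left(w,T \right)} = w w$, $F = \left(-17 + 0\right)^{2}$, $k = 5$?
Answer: $\frac{260000}{233} \approx 1115.9$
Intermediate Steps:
$F = 289$ ($F = \left(-17\right)^{2} = 289$)
$j{\left(w,T \right)} = w^{2}$
$J = -1250$ ($J = 5^{2} \left(-50\right) = 25 \left(-50\right) = -1250$)
$a = - \frac{208}{233}$ ($a = \frac{9 + 1239}{289 - 1687} = \frac{1248}{-1398} = 1248 \left(- \frac{1}{1398}\right) = - \frac{208}{233} \approx -0.8927$)
$J a = \left(-1250\right) \left(- \frac{208}{233}\right) = \frac{260000}{233}$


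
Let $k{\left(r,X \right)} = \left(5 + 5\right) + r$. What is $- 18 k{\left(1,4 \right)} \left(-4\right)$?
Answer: $792$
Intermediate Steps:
$k{\left(r,X \right)} = 10 + r$
$- 18 k{\left(1,4 \right)} \left(-4\right) = - 18 \left(10 + 1\right) \left(-4\right) = \left(-18\right) 11 \left(-4\right) = \left(-198\right) \left(-4\right) = 792$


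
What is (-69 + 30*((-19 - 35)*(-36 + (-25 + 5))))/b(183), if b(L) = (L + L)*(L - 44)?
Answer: 30217/16958 ≈ 1.7819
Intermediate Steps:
b(L) = 2*L*(-44 + L) (b(L) = (2*L)*(-44 + L) = 2*L*(-44 + L))
(-69 + 30*((-19 - 35)*(-36 + (-25 + 5))))/b(183) = (-69 + 30*((-19 - 35)*(-36 + (-25 + 5))))/((2*183*(-44 + 183))) = (-69 + 30*(-54*(-36 - 20)))/((2*183*139)) = (-69 + 30*(-54*(-56)))/50874 = (-69 + 30*3024)*(1/50874) = (-69 + 90720)*(1/50874) = 90651*(1/50874) = 30217/16958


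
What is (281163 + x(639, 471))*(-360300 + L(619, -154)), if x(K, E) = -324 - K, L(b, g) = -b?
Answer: -101129503800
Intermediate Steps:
(281163 + x(639, 471))*(-360300 + L(619, -154)) = (281163 + (-324 - 1*639))*(-360300 - 1*619) = (281163 + (-324 - 639))*(-360300 - 619) = (281163 - 963)*(-360919) = 280200*(-360919) = -101129503800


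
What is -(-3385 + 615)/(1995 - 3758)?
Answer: -2770/1763 ≈ -1.5712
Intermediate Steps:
-(-3385 + 615)/(1995 - 3758) = -(-2770)/(-1763) = -(-2770)*(-1)/1763 = -1*2770/1763 = -2770/1763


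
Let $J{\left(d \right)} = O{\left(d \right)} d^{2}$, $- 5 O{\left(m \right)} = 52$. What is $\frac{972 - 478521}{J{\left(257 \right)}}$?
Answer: $\frac{2387745}{3434548} \approx 0.69521$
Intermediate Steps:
$O{\left(m \right)} = - \frac{52}{5}$ ($O{\left(m \right)} = \left(- \frac{1}{5}\right) 52 = - \frac{52}{5}$)
$J{\left(d \right)} = - \frac{52 d^{2}}{5}$
$\frac{972 - 478521}{J{\left(257 \right)}} = \frac{972 - 478521}{\left(- \frac{52}{5}\right) 257^{2}} = \frac{972 - 478521}{\left(- \frac{52}{5}\right) 66049} = - \frac{477549}{- \frac{3434548}{5}} = \left(-477549\right) \left(- \frac{5}{3434548}\right) = \frac{2387745}{3434548}$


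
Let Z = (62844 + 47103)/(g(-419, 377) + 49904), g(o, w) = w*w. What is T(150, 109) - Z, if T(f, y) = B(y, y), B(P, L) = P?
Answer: 6940550/64011 ≈ 108.43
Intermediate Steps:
g(o, w) = w²
T(f, y) = y
Z = 36649/64011 (Z = (62844 + 47103)/(377² + 49904) = 109947/(142129 + 49904) = 109947/192033 = 109947*(1/192033) = 36649/64011 ≈ 0.57254)
T(150, 109) - Z = 109 - 1*36649/64011 = 109 - 36649/64011 = 6940550/64011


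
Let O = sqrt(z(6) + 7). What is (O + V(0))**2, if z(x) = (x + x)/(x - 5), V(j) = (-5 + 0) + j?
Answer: (5 - sqrt(19))**2 ≈ 0.41101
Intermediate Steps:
V(j) = -5 + j
z(x) = 2*x/(-5 + x) (z(x) = (2*x)/(-5 + x) = 2*x/(-5 + x))
O = sqrt(19) (O = sqrt(2*6/(-5 + 6) + 7) = sqrt(2*6/1 + 7) = sqrt(2*6*1 + 7) = sqrt(12 + 7) = sqrt(19) ≈ 4.3589)
(O + V(0))**2 = (sqrt(19) + (-5 + 0))**2 = (sqrt(19) - 5)**2 = (-5 + sqrt(19))**2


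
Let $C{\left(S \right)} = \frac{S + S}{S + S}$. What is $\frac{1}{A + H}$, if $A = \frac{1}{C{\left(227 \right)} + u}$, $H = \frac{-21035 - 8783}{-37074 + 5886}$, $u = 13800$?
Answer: $\frac{215212794}{205774703} \approx 1.0459$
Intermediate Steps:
$C{\left(S \right)} = 1$ ($C{\left(S \right)} = \frac{2 S}{2 S} = 2 S \frac{1}{2 S} = 1$)
$H = \frac{14909}{15594}$ ($H = - \frac{29818}{-31188} = \left(-29818\right) \left(- \frac{1}{31188}\right) = \frac{14909}{15594} \approx 0.95607$)
$A = \frac{1}{13801}$ ($A = \frac{1}{1 + 13800} = \frac{1}{13801} \approx 7.2459 \cdot 10^{-5}$)
$\frac{1}{A + H} = \frac{1}{\frac{1}{13801} + \frac{14909}{15594}} = \frac{1}{\frac{205774703}{215212794}} = \frac{215212794}{205774703}$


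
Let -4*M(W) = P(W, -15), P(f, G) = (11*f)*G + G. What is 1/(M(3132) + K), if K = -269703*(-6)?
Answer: 4/6989667 ≈ 5.7227e-7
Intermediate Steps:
P(f, G) = G + 11*G*f (P(f, G) = 11*G*f + G = G + 11*G*f)
M(W) = 15/4 + 165*W/4 (M(W) = -(-15)*(1 + 11*W)/4 = -(-15 - 165*W)/4 = 15/4 + 165*W/4)
K = 1618218
1/(M(3132) + K) = 1/((15/4 + (165/4)*3132) + 1618218) = 1/((15/4 + 129195) + 1618218) = 1/(516795/4 + 1618218) = 1/(6989667/4) = 4/6989667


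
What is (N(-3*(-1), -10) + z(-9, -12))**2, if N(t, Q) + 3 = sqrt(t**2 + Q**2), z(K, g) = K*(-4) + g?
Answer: (21 + sqrt(109))**2 ≈ 988.49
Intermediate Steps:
z(K, g) = g - 4*K (z(K, g) = -4*K + g = g - 4*K)
N(t, Q) = -3 + sqrt(Q**2 + t**2) (N(t, Q) = -3 + sqrt(t**2 + Q**2) = -3 + sqrt(Q**2 + t**2))
(N(-3*(-1), -10) + z(-9, -12))**2 = ((-3 + sqrt((-10)**2 + (-3*(-1))**2)) + (-12 - 4*(-9)))**2 = ((-3 + sqrt(100 + 3**2)) + (-12 + 36))**2 = ((-3 + sqrt(100 + 9)) + 24)**2 = ((-3 + sqrt(109)) + 24)**2 = (21 + sqrt(109))**2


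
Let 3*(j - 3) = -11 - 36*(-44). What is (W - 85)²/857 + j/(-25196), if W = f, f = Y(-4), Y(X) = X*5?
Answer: 416000963/32389458 ≈ 12.844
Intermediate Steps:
Y(X) = 5*X
j = 1582/3 (j = 3 + (-11 - 36*(-44))/3 = 3 + (-11 + 1584)/3 = 3 + (⅓)*1573 = 3 + 1573/3 = 1582/3 ≈ 527.33)
f = -20 (f = 5*(-4) = -20)
W = -20
(W - 85)²/857 + j/(-25196) = (-20 - 85)²/857 + (1582/3)/(-25196) = (-105)²*(1/857) + (1582/3)*(-1/25196) = 11025*(1/857) - 791/37794 = 11025/857 - 791/37794 = 416000963/32389458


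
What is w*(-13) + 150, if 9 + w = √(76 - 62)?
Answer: 267 - 13*√14 ≈ 218.36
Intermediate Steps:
w = -9 + √14 (w = -9 + √(76 - 62) = -9 + √14 ≈ -5.2583)
w*(-13) + 150 = (-9 + √14)*(-13) + 150 = (117 - 13*√14) + 150 = 267 - 13*√14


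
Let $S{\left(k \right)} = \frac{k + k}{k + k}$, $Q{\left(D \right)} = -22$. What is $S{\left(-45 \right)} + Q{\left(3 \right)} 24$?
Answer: $-527$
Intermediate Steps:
$S{\left(k \right)} = 1$ ($S{\left(k \right)} = \frac{2 k}{2 k} = 2 k \frac{1}{2 k} = 1$)
$S{\left(-45 \right)} + Q{\left(3 \right)} 24 = 1 - 528 = -527$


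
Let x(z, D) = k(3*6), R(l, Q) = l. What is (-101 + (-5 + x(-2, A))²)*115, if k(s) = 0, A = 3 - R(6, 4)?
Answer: -8740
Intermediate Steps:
A = -3 (A = 3 - 1*6 = 3 - 6 = -3)
x(z, D) = 0
(-101 + (-5 + x(-2, A))²)*115 = (-101 + (-5 + 0)²)*115 = (-101 + (-5)²)*115 = (-101 + 25)*115 = -76*115 = -8740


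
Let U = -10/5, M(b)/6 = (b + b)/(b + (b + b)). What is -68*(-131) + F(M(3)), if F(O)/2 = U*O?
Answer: 8892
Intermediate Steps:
M(b) = 4 (M(b) = 6*((b + b)/(b + (b + b))) = 6*((2*b)/(b + 2*b)) = 6*((2*b)/((3*b))) = 6*((2*b)*(1/(3*b))) = 6*(⅔) = 4)
U = -2 (U = -10*⅕ = -2)
F(O) = -4*O (F(O) = 2*(-2*O) = -4*O)
-68*(-131) + F(M(3)) = -68*(-131) - 4*4 = 8908 - 16 = 8892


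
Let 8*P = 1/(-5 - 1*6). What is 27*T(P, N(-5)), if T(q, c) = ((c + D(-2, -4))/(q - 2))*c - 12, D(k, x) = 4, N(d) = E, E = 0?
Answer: -324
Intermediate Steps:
N(d) = 0
P = -1/88 (P = 1/(8*(-5 - 1*6)) = 1/(8*(-5 - 6)) = (⅛)/(-11) = (⅛)*(-1/11) = -1/88 ≈ -0.011364)
T(q, c) = -12 + c*(4 + c)/(-2 + q) (T(q, c) = ((c + 4)/(q - 2))*c - 12 = ((4 + c)/(-2 + q))*c - 12 = c*(4 + c)/(-2 + q) - 12 = -12 + c*(4 + c)/(-2 + q))
27*T(P, N(-5)) = 27*((24 + 0² - 12*(-1/88) + 4*0)/(-2 - 1/88)) = 27*((24 + 0 + 3/22 + 0)/(-177/88)) = 27*(-88/177*531/22) = 27*(-12) = -324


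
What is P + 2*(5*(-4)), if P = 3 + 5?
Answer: -32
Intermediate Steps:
P = 8
P + 2*(5*(-4)) = 8 + 2*(5*(-4)) = 8 + 2*(-20) = 8 - 40 = -32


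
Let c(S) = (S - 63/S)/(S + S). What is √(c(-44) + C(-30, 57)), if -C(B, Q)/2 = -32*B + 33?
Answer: I*√15375838/88 ≈ 44.559*I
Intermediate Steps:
C(B, Q) = -66 + 64*B (C(B, Q) = -2*(-32*B + 33) = -2*(33 - 32*B) = -66 + 64*B)
c(S) = (S - 63/S)/(2*S) (c(S) = (S - 63/S)/((2*S)) = (S - 63/S)*(1/(2*S)) = (S - 63/S)/(2*S))
√(c(-44) + C(-30, 57)) = √((½)*(-63 + (-44)²)/(-44)² + (-66 + 64*(-30))) = √((½)*(1/1936)*(-63 + 1936) + (-66 - 1920)) = √((½)*(1/1936)*1873 - 1986) = √(1873/3872 - 1986) = √(-7687919/3872) = I*√15375838/88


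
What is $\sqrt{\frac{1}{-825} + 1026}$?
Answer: $\frac{\sqrt{27932817}}{165} \approx 32.031$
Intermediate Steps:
$\sqrt{\frac{1}{-825} + 1026} = \sqrt{- \frac{1}{825} + 1026} = \sqrt{\frac{846449}{825}} = \frac{\sqrt{27932817}}{165}$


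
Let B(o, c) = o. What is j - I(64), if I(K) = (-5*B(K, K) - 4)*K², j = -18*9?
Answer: 1326942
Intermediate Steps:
j = -162
I(K) = K²*(-4 - 5*K) (I(K) = (-5*K - 4)*K² = (-4 - 5*K)*K² = K²*(-4 - 5*K))
j - I(64) = -162 - 64²*(-4 - 5*64) = -162 - 4096*(-4 - 320) = -162 - 4096*(-324) = -162 - 1*(-1327104) = -162 + 1327104 = 1326942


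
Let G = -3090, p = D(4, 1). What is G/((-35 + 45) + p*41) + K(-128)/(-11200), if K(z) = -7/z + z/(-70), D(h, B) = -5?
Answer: 10336146319/652288000 ≈ 15.846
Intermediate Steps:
p = -5
K(z) = -7/z - z/70 (K(z) = -7/z + z*(-1/70) = -7/z - z/70)
G/((-35 + 45) + p*41) + K(-128)/(-11200) = -3090/((-35 + 45) - 5*41) + (-7/(-128) - 1/70*(-128))/(-11200) = -3090/(10 - 205) + (-7*(-1/128) + 64/35)*(-1/11200) = -3090/(-195) + (7/128 + 64/35)*(-1/11200) = -3090*(-1/195) + (8437/4480)*(-1/11200) = 206/13 - 8437/50176000 = 10336146319/652288000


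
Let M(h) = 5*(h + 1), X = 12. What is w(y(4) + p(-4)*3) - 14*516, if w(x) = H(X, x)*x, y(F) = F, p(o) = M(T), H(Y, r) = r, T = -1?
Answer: -7208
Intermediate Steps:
M(h) = 5 + 5*h (M(h) = 5*(1 + h) = 5 + 5*h)
p(o) = 0 (p(o) = 5 + 5*(-1) = 5 - 5 = 0)
w(x) = x² (w(x) = x*x = x²)
w(y(4) + p(-4)*3) - 14*516 = (4 + 0*3)² - 14*516 = (4 + 0)² - 7224 = 4² - 7224 = 16 - 7224 = -7208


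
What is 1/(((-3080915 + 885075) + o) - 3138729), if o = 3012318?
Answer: -1/2322251 ≈ -4.3062e-7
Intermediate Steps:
1/(((-3080915 + 885075) + o) - 3138729) = 1/(((-3080915 + 885075) + 3012318) - 3138729) = 1/((-2195840 + 3012318) - 3138729) = 1/(816478 - 3138729) = 1/(-2322251) = -1/2322251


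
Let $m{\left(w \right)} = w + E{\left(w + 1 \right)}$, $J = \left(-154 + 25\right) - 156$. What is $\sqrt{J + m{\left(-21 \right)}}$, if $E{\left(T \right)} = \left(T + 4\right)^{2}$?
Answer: $5 i \sqrt{2} \approx 7.0711 i$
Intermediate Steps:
$E{\left(T \right)} = \left(4 + T\right)^{2}$
$J = -285$ ($J = -129 - 156 = -285$)
$m{\left(w \right)} = w + \left(5 + w\right)^{2}$ ($m{\left(w \right)} = w + \left(4 + \left(w + 1\right)\right)^{2} = w + \left(4 + \left(1 + w\right)\right)^{2} = w + \left(5 + w\right)^{2}$)
$\sqrt{J + m{\left(-21 \right)}} = \sqrt{-285 - \left(21 - \left(5 - 21\right)^{2}\right)} = \sqrt{-285 - \left(21 - \left(-16\right)^{2}\right)} = \sqrt{-285 + \left(-21 + 256\right)} = \sqrt{-285 + 235} = \sqrt{-50} = 5 i \sqrt{2}$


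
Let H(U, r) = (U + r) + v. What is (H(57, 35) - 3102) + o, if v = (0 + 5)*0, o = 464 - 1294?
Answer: -3840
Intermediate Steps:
o = -830
v = 0 (v = 5*0 = 0)
H(U, r) = U + r (H(U, r) = (U + r) + 0 = U + r)
(H(57, 35) - 3102) + o = ((57 + 35) - 3102) - 830 = (92 - 3102) - 830 = -3010 - 830 = -3840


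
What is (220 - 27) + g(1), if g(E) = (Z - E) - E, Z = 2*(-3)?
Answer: 185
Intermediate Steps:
Z = -6
g(E) = -6 - 2*E (g(E) = (-6 - E) - E = -6 - 2*E)
(220 - 27) + g(1) = (220 - 27) + (-6 - 2*1) = 193 + (-6 - 2) = 193 - 8 = 185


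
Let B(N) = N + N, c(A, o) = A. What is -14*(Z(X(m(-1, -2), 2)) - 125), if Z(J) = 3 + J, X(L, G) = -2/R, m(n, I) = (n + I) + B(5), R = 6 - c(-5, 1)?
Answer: 18816/11 ≈ 1710.5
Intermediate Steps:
B(N) = 2*N
R = 11 (R = 6 - 1*(-5) = 6 + 5 = 11)
m(n, I) = 10 + I + n (m(n, I) = (n + I) + 2*5 = (I + n) + 10 = 10 + I + n)
X(L, G) = -2/11
-14*(Z(X(m(-1, -2), 2)) - 125) = -14*((3 - 2/11) - 125) = -14*(31/11 - 125) = -14*(-1344/11) = 18816/11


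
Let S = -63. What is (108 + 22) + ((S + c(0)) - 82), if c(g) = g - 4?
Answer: -19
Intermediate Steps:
c(g) = -4 + g
(108 + 22) + ((S + c(0)) - 82) = (108 + 22) + ((-63 + (-4 + 0)) - 82) = 130 + ((-63 - 4) - 82) = 130 + (-67 - 82) = 130 - 149 = -19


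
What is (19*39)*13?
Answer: 9633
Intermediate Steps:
(19*39)*13 = 741*13 = 9633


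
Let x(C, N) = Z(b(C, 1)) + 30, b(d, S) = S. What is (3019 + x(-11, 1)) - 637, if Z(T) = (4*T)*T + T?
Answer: 2417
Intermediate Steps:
Z(T) = T + 4*T² (Z(T) = 4*T² + T = T + 4*T²)
x(C, N) = 35 (x(C, N) = 1*(1 + 4*1) + 30 = 1*(1 + 4) + 30 = 1*5 + 30 = 5 + 30 = 35)
(3019 + x(-11, 1)) - 637 = (3019 + 35) - 637 = 3054 - 637 = 2417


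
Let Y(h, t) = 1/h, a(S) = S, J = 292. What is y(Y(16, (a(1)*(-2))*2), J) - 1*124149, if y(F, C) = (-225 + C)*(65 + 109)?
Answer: -112491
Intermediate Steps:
y(F, C) = -39150 + 174*C (y(F, C) = (-225 + C)*174 = -39150 + 174*C)
y(Y(16, (a(1)*(-2))*2), J) - 1*124149 = (-39150 + 174*292) - 1*124149 = (-39150 + 50808) - 124149 = 11658 - 124149 = -112491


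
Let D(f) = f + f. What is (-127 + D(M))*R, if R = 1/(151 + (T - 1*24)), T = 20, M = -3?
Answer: -19/21 ≈ -0.90476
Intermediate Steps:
D(f) = 2*f
R = 1/147 (R = 1/(151 + (20 - 1*24)) = 1/(151 + (20 - 24)) = 1/(151 - 4) = 1/147 ≈ 0.0068027)
(-127 + D(M))*R = (-127 + 2*(-3))*(1/147) = (-127 - 6)*(1/147) = -133*1/147 = -19/21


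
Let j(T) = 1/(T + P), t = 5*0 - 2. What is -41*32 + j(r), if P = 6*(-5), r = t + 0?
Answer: -41985/32 ≈ -1312.0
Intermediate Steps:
t = -2 (t = 0 - 2 = -2)
r = -2 (r = -2 + 0 = -2)
P = -30
j(T) = 1/(-30 + T) (j(T) = 1/(T - 30) = 1/(-30 + T))
-41*32 + j(r) = -41*32 + 1/(-30 - 2) = -1312 + 1/(-32) = -1312 - 1/32 = -41985/32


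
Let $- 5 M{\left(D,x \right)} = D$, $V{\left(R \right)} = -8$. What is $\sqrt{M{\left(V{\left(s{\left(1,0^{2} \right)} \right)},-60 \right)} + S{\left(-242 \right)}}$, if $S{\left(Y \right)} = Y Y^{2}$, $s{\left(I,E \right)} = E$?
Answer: $\frac{4 i \sqrt{22144510}}{5} \approx 3764.6 i$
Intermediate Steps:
$S{\left(Y \right)} = Y^{3}$
$M{\left(D,x \right)} = - \frac{D}{5}$
$\sqrt{M{\left(V{\left(s{\left(1,0^{2} \right)} \right)},-60 \right)} + S{\left(-242 \right)}} = \sqrt{\left(- \frac{1}{5}\right) \left(-8\right) + \left(-242\right)^{3}} = \sqrt{\frac{8}{5} - 14172488} = \sqrt{- \frac{70862432}{5}} = \frac{4 i \sqrt{22144510}}{5}$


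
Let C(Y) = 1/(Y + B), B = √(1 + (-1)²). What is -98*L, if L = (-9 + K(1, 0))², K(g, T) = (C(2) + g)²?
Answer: -5537/2 - 1764*√2 ≈ -5263.2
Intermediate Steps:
B = √2 (B = √(1 + 1) = √2 ≈ 1.4142)
C(Y) = 1/(Y + √2)
K(g, T) = (g + 1/(2 + √2))² (K(g, T) = (1/(2 + √2) + g)² = (g + 1/(2 + √2))²)
L = (-9 + (1 + 1/(2 + √2))²)² ≈ 53.706
-98*L = -98*(113/4 + 18*√2) = -5537/2 - 1764*√2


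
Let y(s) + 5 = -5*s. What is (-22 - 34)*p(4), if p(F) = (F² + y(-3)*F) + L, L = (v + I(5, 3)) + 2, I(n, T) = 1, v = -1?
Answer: -3248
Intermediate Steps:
L = 2 (L = (-1 + 1) + 2 = 0 + 2 = 2)
y(s) = -5 - 5*s
p(F) = 2 + F² + 10*F (p(F) = (F² + (-5 - 5*(-3))*F) + 2 = (F² + (-5 + 15)*F) + 2 = (F² + 10*F) + 2 = 2 + F² + 10*F)
(-22 - 34)*p(4) = (-22 - 34)*(2 + 4² + 10*4) = -56*(2 + 16 + 40) = -56*58 = -3248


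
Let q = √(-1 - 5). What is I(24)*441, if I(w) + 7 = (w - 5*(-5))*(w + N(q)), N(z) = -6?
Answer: 385875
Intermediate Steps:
q = I*√6 (q = √(-6) = I*√6 ≈ 2.4495*I)
I(w) = -7 + (-6 + w)*(25 + w) (I(w) = -7 + (w - 5*(-5))*(w - 6) = -7 + (w + 25)*(-6 + w) = -7 + (25 + w)*(-6 + w) = -7 + (-6 + w)*(25 + w))
I(24)*441 = (-157 + 24² + 19*24)*441 = (-157 + 576 + 456)*441 = 875*441 = 385875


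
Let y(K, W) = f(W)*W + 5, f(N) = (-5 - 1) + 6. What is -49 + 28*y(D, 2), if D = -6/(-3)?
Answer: 91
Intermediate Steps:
D = 2 (D = -6*(-⅓) = 2)
f(N) = 0 (f(N) = -6 + 6 = 0)
y(K, W) = 5 (y(K, W) = 0*W + 5 = 0 + 5 = 5)
-49 + 28*y(D, 2) = -49 + 28*5 = -49 + 140 = 91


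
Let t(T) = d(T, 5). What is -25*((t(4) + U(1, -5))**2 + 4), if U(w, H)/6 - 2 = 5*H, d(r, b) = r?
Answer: -449000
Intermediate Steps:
t(T) = T
U(w, H) = 12 + 30*H (U(w, H) = 12 + 6*(5*H) = 12 + 30*H)
-25*((t(4) + U(1, -5))**2 + 4) = -25*((4 + (12 + 30*(-5)))**2 + 4) = -25*((4 + (12 - 150))**2 + 4) = -25*((4 - 138)**2 + 4) = -25*((-134)**2 + 4) = -25*(17956 + 4) = -25*17960 = -449000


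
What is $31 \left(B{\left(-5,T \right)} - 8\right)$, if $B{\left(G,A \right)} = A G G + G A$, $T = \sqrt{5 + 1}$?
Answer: $-248 + 620 \sqrt{6} \approx 1270.7$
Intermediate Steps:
$T = \sqrt{6} \approx 2.4495$
$B{\left(G,A \right)} = A G + A G^{2}$ ($B{\left(G,A \right)} = A G^{2} + A G = A G + A G^{2}$)
$31 \left(B{\left(-5,T \right)} - 8\right) = 31 \left(\sqrt{6} \left(-5\right) \left(1 - 5\right) - 8\right) = 31 \left(\sqrt{6} \left(-5\right) \left(-4\right) - 8\right) = 31 \left(20 \sqrt{6} - 8\right) = 31 \left(-8 + 20 \sqrt{6}\right) = -248 + 620 \sqrt{6}$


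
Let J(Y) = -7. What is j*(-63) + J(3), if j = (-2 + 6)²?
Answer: -1015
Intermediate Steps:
j = 16 (j = 4² = 16)
j*(-63) + J(3) = 16*(-63) - 7 = -1008 - 7 = -1015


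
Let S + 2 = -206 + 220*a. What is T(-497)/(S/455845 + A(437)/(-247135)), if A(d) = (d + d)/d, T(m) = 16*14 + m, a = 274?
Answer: -6150976872495/2968996406 ≈ -2071.7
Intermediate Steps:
T(m) = 224 + m
A(d) = 2 (A(d) = (2*d)/d = 2)
S = 60072 (S = -2 + (-206 + 220*274) = -2 + (-206 + 60280) = -2 + 60074 = 60072)
T(-497)/(S/455845 + A(437)/(-247135)) = (224 - 497)/(60072/455845 + 2/(-247135)) = -273/(60072*(1/455845) + 2*(-1/247135)) = -273/(60072/455845 - 2/247135) = -273/2968996406/22531050815 = -273*22531050815/2968996406 = -6150976872495/2968996406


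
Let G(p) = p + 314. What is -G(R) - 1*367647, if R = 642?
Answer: -368603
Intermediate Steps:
G(p) = 314 + p
-G(R) - 1*367647 = -(314 + 642) - 1*367647 = -1*956 - 367647 = -956 - 367647 = -368603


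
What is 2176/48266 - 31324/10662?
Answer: -372170918/128653023 ≈ -2.8928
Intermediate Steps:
2176/48266 - 31324/10662 = 2176*(1/48266) - 31324*1/10662 = 1088/24133 - 15662/5331 = -372170918/128653023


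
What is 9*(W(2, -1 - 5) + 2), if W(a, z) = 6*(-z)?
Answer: 342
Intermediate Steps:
W(a, z) = -6*z
9*(W(2, -1 - 5) + 2) = 9*(-6*(-1 - 5) + 2) = 9*(-6*(-6) + 2) = 9*(36 + 2) = 9*38 = 342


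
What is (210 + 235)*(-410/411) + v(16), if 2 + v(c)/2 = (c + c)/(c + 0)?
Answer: -182450/411 ≈ -443.92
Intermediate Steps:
v(c) = 0 (v(c) = -4 + 2*((c + c)/(c + 0)) = -4 + 2*((2*c)/c) = -4 + 2*2 = -4 + 4 = 0)
(210 + 235)*(-410/411) + v(16) = (210 + 235)*(-410/411) + 0 = 445*(-410*1/411) + 0 = 445*(-410/411) + 0 = -182450/411 + 0 = -182450/411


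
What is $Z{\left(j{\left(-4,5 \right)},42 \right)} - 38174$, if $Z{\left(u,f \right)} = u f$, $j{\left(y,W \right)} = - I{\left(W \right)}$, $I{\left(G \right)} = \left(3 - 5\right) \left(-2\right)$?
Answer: $-38342$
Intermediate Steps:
$I{\left(G \right)} = 4$ ($I{\left(G \right)} = \left(-2\right) \left(-2\right) = 4$)
$j{\left(y,W \right)} = -4$ ($j{\left(y,W \right)} = \left(-1\right) 4 = -4$)
$Z{\left(u,f \right)} = f u$
$Z{\left(j{\left(-4,5 \right)},42 \right)} - 38174 = 42 \left(-4\right) - 38174 = -168 - 38174 = -38342$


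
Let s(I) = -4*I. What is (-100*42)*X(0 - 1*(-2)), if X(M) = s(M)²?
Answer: -268800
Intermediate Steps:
X(M) = 16*M² (X(M) = (-4*M)² = 16*M²)
(-100*42)*X(0 - 1*(-2)) = (-100*42)*(16*(0 - 1*(-2))²) = -67200*(0 + 2)² = -67200*2² = -67200*4 = -4200*64 = -268800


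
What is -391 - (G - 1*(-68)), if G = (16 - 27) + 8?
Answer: -456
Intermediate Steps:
G = -3 (G = -11 + 8 = -3)
-391 - (G - 1*(-68)) = -391 - (-3 - 1*(-68)) = -391 - (-3 + 68) = -391 - 1*65 = -391 - 65 = -456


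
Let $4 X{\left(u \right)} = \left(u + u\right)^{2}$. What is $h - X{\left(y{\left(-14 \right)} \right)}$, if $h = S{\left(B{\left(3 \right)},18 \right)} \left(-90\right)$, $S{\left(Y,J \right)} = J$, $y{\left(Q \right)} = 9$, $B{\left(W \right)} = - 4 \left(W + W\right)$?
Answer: $-1701$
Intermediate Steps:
$B{\left(W \right)} = - 8 W$ ($B{\left(W \right)} = - 4 \cdot 2 W = - 8 W$)
$X{\left(u \right)} = u^{2}$ ($X{\left(u \right)} = \frac{\left(u + u\right)^{2}}{4} = \frac{\left(2 u\right)^{2}}{4} = \frac{4 u^{2}}{4} = u^{2}$)
$h = -1620$ ($h = 18 \left(-90\right) = -1620$)
$h - X{\left(y{\left(-14 \right)} \right)} = -1620 - 9^{2} = -1620 - 81 = -1701$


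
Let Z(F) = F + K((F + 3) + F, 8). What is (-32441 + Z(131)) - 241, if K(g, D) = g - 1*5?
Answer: -32291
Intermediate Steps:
K(g, D) = -5 + g (K(g, D) = g - 5 = -5 + g)
Z(F) = -2 + 3*F (Z(F) = F + (-5 + ((F + 3) + F)) = F + (-5 + ((3 + F) + F)) = F + (-5 + (3 + 2*F)) = F + (-2 + 2*F) = -2 + 3*F)
(-32441 + Z(131)) - 241 = (-32441 + (-2 + 3*131)) - 241 = (-32441 + (-2 + 393)) - 241 = (-32441 + 391) - 241 = -32050 - 241 = -32291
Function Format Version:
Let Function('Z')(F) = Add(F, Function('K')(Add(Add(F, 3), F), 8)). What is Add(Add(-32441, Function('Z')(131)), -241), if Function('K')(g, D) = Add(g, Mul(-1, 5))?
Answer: -32291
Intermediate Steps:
Function('K')(g, D) = Add(-5, g) (Function('K')(g, D) = Add(g, -5) = Add(-5, g))
Function('Z')(F) = Add(-2, Mul(3, F)) (Function('Z')(F) = Add(F, Add(-5, Add(Add(F, 3), F))) = Add(F, Add(-5, Add(Add(3, F), F))) = Add(F, Add(-5, Add(3, Mul(2, F)))) = Add(F, Add(-2, Mul(2, F))) = Add(-2, Mul(3, F)))
Add(Add(-32441, Function('Z')(131)), -241) = Add(Add(-32441, Add(-2, Mul(3, 131))), -241) = Add(Add(-32441, Add(-2, 393)), -241) = Add(Add(-32441, 391), -241) = Add(-32050, -241) = -32291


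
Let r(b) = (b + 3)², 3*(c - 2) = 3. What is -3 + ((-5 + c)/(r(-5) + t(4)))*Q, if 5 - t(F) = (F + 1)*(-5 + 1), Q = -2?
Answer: -83/29 ≈ -2.8621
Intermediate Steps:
c = 3 (c = 2 + (⅓)*3 = 2 + 1 = 3)
t(F) = 9 + 4*F (t(F) = 5 - (F + 1)*(-5 + 1) = 5 - (1 + F)*(-4) = 5 - (-4 - 4*F) = 5 + (4 + 4*F) = 9 + 4*F)
r(b) = (3 + b)²
-3 + ((-5 + c)/(r(-5) + t(4)))*Q = -3 + ((-5 + 3)/((3 - 5)² + (9 + 4*4)))*(-2) = -3 - 2/((-2)² + (9 + 16))*(-2) = -3 - 2/(4 + 25)*(-2) = -3 - 2/29*(-2) = -3 + 4/29 = -83/29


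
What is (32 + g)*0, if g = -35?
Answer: 0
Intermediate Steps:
(32 + g)*0 = (32 - 35)*0 = -3*0 = 0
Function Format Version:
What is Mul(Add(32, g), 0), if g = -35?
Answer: 0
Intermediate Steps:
Mul(Add(32, g), 0) = Mul(Add(32, -35), 0) = Mul(-3, 0) = 0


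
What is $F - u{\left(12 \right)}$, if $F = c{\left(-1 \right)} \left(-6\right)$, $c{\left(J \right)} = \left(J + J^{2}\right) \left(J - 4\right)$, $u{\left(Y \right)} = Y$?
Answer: $-12$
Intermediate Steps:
$c{\left(J \right)} = \left(-4 + J\right) \left(J + J^{2}\right)$ ($c{\left(J \right)} = \left(J + J^{2}\right) \left(-4 + J\right) = \left(-4 + J\right) \left(J + J^{2}\right)$)
$F = 0$ ($F = - (-4 + \left(-1\right)^{2} - -3) \left(-6\right) = - (-4 + 1 + 3) \left(-6\right) = \left(-1\right) 0 \left(-6\right) = 0 \left(-6\right) = 0$)
$F - u{\left(12 \right)} = 0 - 12 = -12$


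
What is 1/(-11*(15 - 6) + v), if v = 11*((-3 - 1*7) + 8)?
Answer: -1/121 ≈ -0.0082645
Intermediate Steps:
v = -22 (v = 11*((-3 - 7) + 8) = 11*(-10 + 8) = 11*(-2) = -22)
1/(-11*(15 - 6) + v) = 1/(-11*(15 - 6) - 22) = 1/(-11*9 - 22) = 1/(-99 - 22) = 1/(-121) = -1/121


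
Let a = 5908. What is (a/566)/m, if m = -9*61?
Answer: -2954/155367 ≈ -0.019013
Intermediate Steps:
m = -549
(a/566)/m = (5908/566)/(-549) = (5908*(1/566))*(-1/549) = (2954/283)*(-1/549) = -2954/155367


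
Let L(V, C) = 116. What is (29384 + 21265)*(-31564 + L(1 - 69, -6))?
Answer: -1592809752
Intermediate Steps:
(29384 + 21265)*(-31564 + L(1 - 69, -6)) = (29384 + 21265)*(-31564 + 116) = 50649*(-31448) = -1592809752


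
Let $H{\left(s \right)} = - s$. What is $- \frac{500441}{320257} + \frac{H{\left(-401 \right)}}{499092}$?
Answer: $- \frac{249637676515}{159837706644} \approx -1.5618$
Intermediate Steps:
$- \frac{500441}{320257} + \frac{H{\left(-401 \right)}}{499092} = - \frac{500441}{320257} + \frac{\left(-1\right) \left(-401\right)}{499092} = \left(-500441\right) \frac{1}{320257} + 401 \cdot \frac{1}{499092} = - \frac{500441}{320257} + \frac{401}{499092} = - \frac{249637676515}{159837706644}$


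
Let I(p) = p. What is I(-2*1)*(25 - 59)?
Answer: 68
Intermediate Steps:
I(-2*1)*(25 - 59) = (-2*1)*(25 - 59) = -2*(-34) = 68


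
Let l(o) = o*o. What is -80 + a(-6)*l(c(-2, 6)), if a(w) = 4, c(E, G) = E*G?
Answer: 496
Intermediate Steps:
l(o) = o**2
-80 + a(-6)*l(c(-2, 6)) = -80 + 4*(-2*6)**2 = -80 + 4*(-12)**2 = -80 + 4*144 = -80 + 576 = 496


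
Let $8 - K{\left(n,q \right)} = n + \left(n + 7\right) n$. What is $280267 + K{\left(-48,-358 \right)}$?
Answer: $278355$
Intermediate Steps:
$K{\left(n,q \right)} = 8 - n - n \left(7 + n\right)$ ($K{\left(n,q \right)} = 8 - \left(n + \left(n + 7\right) n\right) = 8 - \left(n + \left(7 + n\right) n\right) = 8 - \left(n + n \left(7 + n\right)\right) = 8 - n - n \left(7 + n\right)$)
$280267 + K{\left(-48,-358 \right)} = 280267 - 1912 = 278355$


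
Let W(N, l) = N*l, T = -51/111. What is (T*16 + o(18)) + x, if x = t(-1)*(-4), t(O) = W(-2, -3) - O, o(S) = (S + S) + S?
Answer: 690/37 ≈ 18.649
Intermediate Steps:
T = -17/37 (T = -51*1/111 = -17/37 ≈ -0.45946)
o(S) = 3*S (o(S) = 2*S + S = 3*S)
t(O) = 6 - O (t(O) = -2*(-3) - O = 6 - O)
x = -28 (x = (6 - 1*(-1))*(-4) = (6 + 1)*(-4) = 7*(-4) = -28)
(T*16 + o(18)) + x = (-17/37*16 + 3*18) - 28 = (-272/37 + 54) - 28 = 1726/37 - 28 = 690/37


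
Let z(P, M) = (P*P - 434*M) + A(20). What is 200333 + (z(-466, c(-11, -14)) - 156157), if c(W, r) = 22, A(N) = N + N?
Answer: 251824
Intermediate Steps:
A(N) = 2*N
z(P, M) = 40 + P**2 - 434*M (z(P, M) = (P*P - 434*M) + 2*20 = (P**2 - 434*M) + 40 = 40 + P**2 - 434*M)
200333 + (z(-466, c(-11, -14)) - 156157) = 200333 + ((40 + (-466)**2 - 434*22) - 156157) = 200333 + ((40 + 217156 - 9548) - 156157) = 200333 + (207648 - 156157) = 200333 + 51491 = 251824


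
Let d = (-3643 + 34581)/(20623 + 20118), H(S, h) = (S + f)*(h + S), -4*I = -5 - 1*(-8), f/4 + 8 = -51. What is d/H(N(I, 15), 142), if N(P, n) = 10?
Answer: -15469/699767416 ≈ -2.2106e-5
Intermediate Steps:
f = -236 (f = -32 + 4*(-51) = -32 - 204 = -236)
I = -3/4 (I = -(-5 - 1*(-8))/4 = -(-5 + 8)/4 = -1/4*3 = -3/4 ≈ -0.75000)
H(S, h) = (-236 + S)*(S + h) (H(S, h) = (S - 236)*(h + S) = (-236 + S)*(S + h))
d = 30938/40741 ≈ 0.75938
d/H(N(I, 15), 142) = 30938/(40741*(10**2 - 236*10 - 236*142 + 10*142)) = 30938/(40741*(100 - 2360 - 33512 + 1420)) = (30938/40741)/(-34352) = (30938/40741)*(-1/34352) = -15469/699767416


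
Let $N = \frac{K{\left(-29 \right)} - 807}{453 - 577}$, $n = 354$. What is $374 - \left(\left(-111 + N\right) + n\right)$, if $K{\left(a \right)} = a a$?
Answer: $\frac{8139}{62} \approx 131.27$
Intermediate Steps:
$K{\left(a \right)} = a^{2}$
$N = - \frac{17}{62}$ ($N = \frac{\left(-29\right)^{2} - 807}{453 - 577} = \frac{841 - 807}{-124} = 34 \left(- \frac{1}{124}\right) = - \frac{17}{62} \approx -0.27419$)
$374 - \left(\left(-111 + N\right) + n\right) = 374 - \left(\left(-111 - \frac{17}{62}\right) + 354\right) = 374 - \left(- \frac{6899}{62} + 354\right) = 374 - \frac{15049}{62} = \frac{8139}{62}$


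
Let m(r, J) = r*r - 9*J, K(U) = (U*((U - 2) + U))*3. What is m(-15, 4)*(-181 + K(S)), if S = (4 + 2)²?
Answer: 1394631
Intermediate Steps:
S = 36 (S = 6² = 36)
K(U) = 3*U*(-2 + 2*U) (K(U) = (U*((-2 + U) + U))*3 = (U*(-2 + 2*U))*3 = 3*U*(-2 + 2*U))
m(r, J) = r² - 9*J
m(-15, 4)*(-181 + K(S)) = ((-15)² - 9*4)*(-181 + 6*36*(-1 + 36)) = (225 - 36)*(-181 + 6*36*35) = 189*(-181 + 7560) = 189*7379 = 1394631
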